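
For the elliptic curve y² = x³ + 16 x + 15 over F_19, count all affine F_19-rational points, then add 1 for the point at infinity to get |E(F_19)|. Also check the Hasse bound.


Affine points = {(2, 6), (2, 13), (5, 7), (5, 12), (6, 2), (6, 17), (8, 3), (8, 16), (10, 4), (10, 15), (12, 4), (12, 15), (13, 8), (13, 11), (14, 0), (15, 1), (15, 18), (16, 4), (16, 15), (18, 6), (18, 13)}; affine count = 21; |E(F_19)| = 22.

Discriminant check: Δ ∝ 4a³ + 27b² = 4·16³ + 27·15² = 4·4096 + 27·225 ≡ 1 (mod 19). Nonzero ⇒ E is nonsingular.
For each x ∈ F_19, compute rhs = x³ + 16·x + 15 mod 19, then count y ∈ F_19 with y² ≡ rhs.
  x = 0: rhs = 15, matching y values: none (0 points).
  x = 1: rhs = 13, matching y values: none (0 points).
  x = 2: rhs = 17, matching y values: 6, 13 (2 points).
  x = 3: rhs = 14, matching y values: none (0 points).
  x = 4: rhs = 10, matching y values: none (0 points).
  x = 5: rhs = 11, matching y values: 7, 12 (2 points).
  x = 6: rhs = 4, matching y values: 2, 17 (2 points).
  x = 7: rhs = 14, matching y values: none (0 points).
  x = 8: rhs = 9, matching y values: 3, 16 (2 points).
  x = 9: rhs = 14, matching y values: none (0 points).
  x = 10: rhs = 16, matching y values: 4, 15 (2 points).
  x = 11: rhs = 2, matching y values: none (0 points).
  x = 12: rhs = 16, matching y values: 4, 15 (2 points).
  x = 13: rhs = 7, matching y values: 8, 11 (2 points).
  x = 14: rhs = 0, matching y values: 0 (1 points).
  x = 15: rhs = 1, matching y values: 1, 18 (2 points).
  x = 16: rhs = 16, matching y values: 4, 15 (2 points).
  x = 17: rhs = 13, matching y values: none (0 points).
  x = 18: rhs = 17, matching y values: 6, 13 (2 points).
Total affine count: 21.
Full point count |E(F_19)| = 21 + 1 = 22.
Hasse bound: |22 − (19+1)| = |2| = 2 ≤ 2√19 ≈ 8.7178 ✓.


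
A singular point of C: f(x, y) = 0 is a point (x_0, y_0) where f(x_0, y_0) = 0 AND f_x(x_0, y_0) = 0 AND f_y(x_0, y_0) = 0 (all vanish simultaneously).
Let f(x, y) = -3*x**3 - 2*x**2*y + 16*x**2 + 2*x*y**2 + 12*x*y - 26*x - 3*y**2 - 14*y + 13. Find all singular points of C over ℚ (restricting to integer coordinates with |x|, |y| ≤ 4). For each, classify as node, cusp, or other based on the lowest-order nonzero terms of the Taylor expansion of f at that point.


Singular points: {(2, -1)}; classification: cusp.

Compute partial derivatives:
  f_x = -9*x**2 - 4*x*y + 32*x + 2*y**2 + 12*y - 26.
  f_y = -2*x**2 + 4*x*y + 12*x - 6*y - 14.
Scan x_0 ∈ {−4, ..., 4}. For each x_0, f_y(x_0, y) is a polynomial in y; find its integer roots y ∈ {−4, ..., 4}, then test f_x and f at those candidates.
  x = -4: f_y(-4, y) = -22*y - 94; no integer root y with |y| ≤ 4.
  x = -3: f_y(-3, y) = -18*y - 68; no integer root y with |y| ≤ 4.
  x = -2: f_y(-2, y) = -14*y - 46; no integer root y with |y| ≤ 4.
  x = -1: f_y(-1, y) = -10*y - 28; no integer root y with |y| ≤ 4.
  x = 0: f_y(0, y) = -6*y - 14; no integer root y with |y| ≤ 4.
  x = 1: f_y(1, y) = -2*y - 4; vanishes at y ∈ {-2}. (1, -2): f_x = -11 ≠ 0.
  x = 2: f_y(2, y) = 2*y + 2; vanishes at y ∈ {-1}. (2, -1): f_x = 0, f = 0 — SINGULAR.
  x = 3: f_y(3, y) = 6*y + 4; no integer root y with |y| ≤ 4.
  x = 4: f_y(4, y) = 10*y + 2; no integer root y with |y| ≤ 4.
Only singular point on the grid: (2, -1).
Classify: substitute x = 2 + u, y = -1 + v and expand: f = -3*u**3 - 2*u**2*v + 2*u*v**2 + v**2.
No constant or linear terms (consistent with a singular point). Quadratic part: v**2. Cubic part: -3*u**3 - 2*u**2*v + 2*u*v**2.
The quadratic part v**2 is a perfect square, so there is a single (double) tangent line v = 0, i.e. y = -1. Restricting the cubic part to that line (v = 0) leaves -3*u**3 ≠ 0, so f is not divisible by v and the branch is v² ≈ 3*u**3 to lowest order — this is a cusp.
Classification: cusp.


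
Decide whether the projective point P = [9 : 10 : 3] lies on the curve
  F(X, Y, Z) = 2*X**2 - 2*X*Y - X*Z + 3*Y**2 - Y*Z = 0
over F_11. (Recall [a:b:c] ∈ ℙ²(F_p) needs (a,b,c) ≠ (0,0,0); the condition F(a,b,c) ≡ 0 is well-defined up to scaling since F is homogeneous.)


F(9,10,3) ≡ 5 (mod 11); P is NOT on the curve.

Evaluate F(9, 10, 3) term-by-term (mod 11).
  2*X**2 ↦ 2·81·1·1 = 162
  -2*X*Y ↦ -2·9·10·1 = -180
  -X*Z ↦ -1·9·1·3 = -27
  3*Y**2 ↦ 3·1·100·1 = 300
  -Y*Z ↦ -1·1·10·3 = -30
Sum: F(9, 10, 3) = (162) + (-180) + (-27) + (300) + (-30) = 225.
Reducing mod 11: 225 ≡ 5 (mod 11).
Since F(a, b, c) ≡ 5 ≠ 0 (mod 11), P does NOT lie on the curve.


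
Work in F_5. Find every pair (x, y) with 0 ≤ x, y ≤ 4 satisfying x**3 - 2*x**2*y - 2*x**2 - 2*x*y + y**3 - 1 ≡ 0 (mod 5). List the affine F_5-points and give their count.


Affine F_5-points: {(0, 1), (1, 1), (2, 3), (2, 4), (3, 1), (4, 4)}; count = 6.

For each of the 25 pairs (x, y) ∈ F_5², evaluate f(x, y) mod 5. Record the zeros.
  x = 0: [0↦4, 1↦0, 2↦2, 3↦1, 4↦3]  zeros at y ∈ {1}
  x = 1: [0↦3, 1↦0, 2↦3, 3↦3, 4↦1]  zeros at y ∈ {1}
  x = 2: [0↦4, 1↦3, 2↦3, 3↦0, 4↦0]  zeros at y ∈ {3, 4}
  x = 3: [0↦3, 1↦0, 2↦3, 3↦3, 4↦1]  zeros at y ∈ {1}
  x = 4: [0↦1, 1↦2, 2↦4, 3↦3, 4↦0]  zeros at y ∈ {4}
Collecting zeros: affine points = {(0, 1), (1, 1), (2, 3), (2, 4), (3, 1), (4, 4)}.
Total count |C(F_5)_aff| = 6.


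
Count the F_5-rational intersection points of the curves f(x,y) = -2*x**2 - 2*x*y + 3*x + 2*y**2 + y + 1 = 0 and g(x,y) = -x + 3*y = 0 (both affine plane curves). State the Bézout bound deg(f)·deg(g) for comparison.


Common zeros: ∅; count = 0; Bézout bound = 2.

deg(f) = 2, deg(g) = 1, so Bézout bound = 2.
Scan x ∈ F_5. For each x, list the y ∈ F_5 with f(x, y) ≡ 0 and those with g(x, y) ≡ 0 (mod 5); the common zeros in that column are the intersection.
  x = 0: f ≡ 0 at y ∈ ∅; g ≡ 0 at y ∈ {0}; common: ∅.
  x = 1: f ≡ 0 at y ∈ {4}; g ≡ 0 at y ∈ {2}; common: ∅.
  x = 2: f ≡ 0 at y ∈ ∅; g ≡ 0 at y ∈ {4}; common: ∅.
  x = 3: f ≡ 0 at y ∈ {2, 3}; g ≡ 0 at y ∈ {1}; common: ∅.
  x = 4: f ≡ 0 at y ∈ {2, 4}; g ≡ 0 at y ∈ {3}; common: ∅.
Collecting: common zeros = ∅, so the count is 0.
Comparison with the Bézout bound: 0 ≤ 2 = deg(f)·deg(g), as expected for curves with no common component (the affine F_5-count falls short of the bound because intersections may lie at infinity, over extension fields, or carry multiplicity).


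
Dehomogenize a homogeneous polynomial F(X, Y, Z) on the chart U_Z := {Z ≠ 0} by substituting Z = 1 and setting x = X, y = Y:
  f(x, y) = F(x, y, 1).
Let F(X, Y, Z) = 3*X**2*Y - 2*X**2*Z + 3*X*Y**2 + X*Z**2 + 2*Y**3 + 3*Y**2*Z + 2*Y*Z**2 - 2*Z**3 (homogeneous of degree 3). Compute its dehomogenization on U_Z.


f(x, y) = 3*x**2*y - 2*x**2 + 3*x*y**2 + x + 2*y**3 + 3*y**2 + 2*y - 2

On U_Z we set Z = 1. Each monomial c·X^i·Y^j·Z^k in F becomes c·x^i·y^j·1^k = c·x^i·y^j.
Substituting Z = 1: F(X, Y, 1) = 3*x**2*y - 2*x**2 + 3*x*y**2 + x + 2*y**3 + 3*y**2 + 2*y - 2.
Note: deg(f) ≤ deg(F) = 3; strict inequality happens when F is divisible by Z (lost terms).


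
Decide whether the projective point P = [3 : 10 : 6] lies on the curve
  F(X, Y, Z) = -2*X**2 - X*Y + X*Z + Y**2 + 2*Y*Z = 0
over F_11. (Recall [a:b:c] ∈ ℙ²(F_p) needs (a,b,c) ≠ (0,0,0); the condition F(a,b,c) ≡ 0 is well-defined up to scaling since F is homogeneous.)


F(3,10,6) ≡ 3 (mod 11); P is NOT on the curve.

Evaluate F(3, 10, 6) term-by-term (mod 11).
  -2*X**2 ↦ -2·9·1·1 = -18
  -X*Y ↦ -1·3·10·1 = -30
  X*Z ↦ 1·3·1·6 = 18
  Y**2 ↦ 1·1·100·1 = 100
  2*Y*Z ↦ 2·1·10·6 = 120
Sum: F(3, 10, 6) = (-18) + (-30) + (18) + (100) + (120) = 190.
Reducing mod 11: 190 ≡ 3 (mod 11).
Since F(a, b, c) ≡ 3 ≠ 0 (mod 11), P does NOT lie on the curve.


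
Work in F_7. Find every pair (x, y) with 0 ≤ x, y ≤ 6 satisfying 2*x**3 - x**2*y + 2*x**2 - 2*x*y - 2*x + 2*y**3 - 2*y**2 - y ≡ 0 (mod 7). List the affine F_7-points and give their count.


Affine F_7-points: {(0, 0), (1, 5), (2, 5), (3, 2), (3, 4), (5, 6), (6, 4)}; count = 7.

For each of the 49 pairs (x, y) ∈ F_7², evaluate f(x, y) mod 7. Record the zeros.
  x = 0: [0↦0, 1↦6, 2↦6, 3↦5, 4↦1, 5↦6, 6↦4]  zeros at y ∈ {0}
  x = 1: [0↦2, 1↦5, 2↦2, 3↦5, 4↦5, 5↦0, 6↦2]  zeros at y ∈ {5}
  x = 2: [0↦6, 1↦4, 2↦3, 3↦1, 4↦3, 5↦0, 6↦4]  zeros at y ∈ {5}
  x = 3: [0↦3, 1↦1, 2↦0, 3↦5, 4↦0, 5↦4, 6↦1]  zeros at y ∈ {2, 4}
  x = 4: [0↦5, 1↦1, 2↦5, 3↦1, 4↦1, 5↦3, 6↦5]  zeros at y ∈ ∅
  x = 5: [0↦3, 1↦2, 2↦2, 3↦1, 4↦4, 5↦2, 6↦0]  zeros at y ∈ {6}
  x = 6: [0↦2, 1↦2, 2↦3, 3↦3, 4↦0, 5↦6, 6↦5]  zeros at y ∈ {4}
Collecting zeros: affine points = {(0, 0), (1, 5), (2, 5), (3, 2), (3, 4), (5, 6), (6, 4)}.
Total count |C(F_7)_aff| = 7.


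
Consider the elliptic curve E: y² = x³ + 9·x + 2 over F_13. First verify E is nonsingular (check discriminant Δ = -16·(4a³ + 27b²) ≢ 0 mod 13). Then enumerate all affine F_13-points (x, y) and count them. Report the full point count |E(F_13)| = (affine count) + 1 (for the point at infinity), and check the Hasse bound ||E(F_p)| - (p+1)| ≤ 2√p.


Affine points = {(1, 5), (1, 8), (3, 2), (3, 11), (5, 4), (5, 9), (6, 5), (6, 8), (8, 1), (8, 12), (10, 0)}; affine count = 11; |E(F_13)| = 12.

Discriminant check: Δ ∝ 4a³ + 27b² = 4·9³ + 27·2² = 4·729 + 27·4 ≡ 8 (mod 13). Nonzero ⇒ E is nonsingular.
For each x ∈ F_13, compute rhs = x³ + 9·x + 2 mod 13, then count y ∈ F_13 with y² ≡ rhs.
  x = 0: rhs = 2, matching y values: none (0 points).
  x = 1: rhs = 12, matching y values: 5, 8 (2 points).
  x = 2: rhs = 2, matching y values: none (0 points).
  x = 3: rhs = 4, matching y values: 2, 11 (2 points).
  x = 4: rhs = 11, matching y values: none (0 points).
  x = 5: rhs = 3, matching y values: 4, 9 (2 points).
  x = 6: rhs = 12, matching y values: 5, 8 (2 points).
  x = 7: rhs = 5, matching y values: none (0 points).
  x = 8: rhs = 1, matching y values: 1, 12 (2 points).
  x = 9: rhs = 6, matching y values: none (0 points).
  x = 10: rhs = 0, matching y values: 0 (1 points).
  x = 11: rhs = 2, matching y values: none (0 points).
  x = 12: rhs = 5, matching y values: none (0 points).
Total affine count: 11.
Full point count |E(F_13)| = 11 + 1 = 12.
Hasse bound: |12 − (13+1)| = |-2| = 2 ≤ 2√13 ≈ 7.2111 ✓.


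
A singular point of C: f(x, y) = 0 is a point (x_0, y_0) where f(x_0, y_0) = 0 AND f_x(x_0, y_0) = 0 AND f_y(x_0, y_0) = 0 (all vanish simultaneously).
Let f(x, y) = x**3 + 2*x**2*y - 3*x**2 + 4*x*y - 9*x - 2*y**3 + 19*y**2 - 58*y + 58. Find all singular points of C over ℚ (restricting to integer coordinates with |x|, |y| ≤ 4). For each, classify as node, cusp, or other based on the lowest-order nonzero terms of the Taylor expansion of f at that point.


Singular points: {(-1, 3)}; classification: cusp.

Compute partial derivatives:
  f_x = 3*x**2 + 4*x*y - 6*x + 4*y - 9.
  f_y = 2*x**2 + 4*x - 6*y**2 + 38*y - 58.
Scan x_0 ∈ {−4, ..., 4}. For each x_0, f_y(x_0, y) is a polynomial in y; find its integer roots y ∈ {−4, ..., 4}, then test f_x and f at those candidates.
  x = -4: f_y(-4, y) = -6*y**2 + 38*y - 42; no integer root y with |y| ≤ 4.
  x = -3: f_y(-3, y) = -6*y**2 + 38*y - 52; vanishes at y ∈ {2}. (-3, 2): f_x = 20 ≠ 0.
  x = -2: f_y(-2, y) = -6*y**2 + 38*y - 58; no integer root y with |y| ≤ 4.
  x = -1: f_y(-1, y) = -6*y**2 + 38*y - 60; vanishes at y ∈ {3}. (-1, 3): f_x = 0, f = 0 — SINGULAR.
  x = 0: f_y(0, y) = -6*y**2 + 38*y - 58; no integer root y with |y| ≤ 4.
  x = 1: f_y(1, y) = -6*y**2 + 38*y - 52; vanishes at y ∈ {2}. (1, 2): f_x = 4 ≠ 0.
  x = 2: f_y(2, y) = -6*y**2 + 38*y - 42; no integer root y with |y| ≤ 4.
  x = 3: f_y(3, y) = -6*y**2 + 38*y - 28; no integer root y with |y| ≤ 4.
  x = 4: f_y(4, y) = -6*y**2 + 38*y - 10; no integer root y with |y| ≤ 4.
Only singular point on the grid: (-1, 3).
Classify: substitute x = -1 + u, y = 3 + v and expand: f = u**3 + 2*u**2*v - 2*v**3 + v**2.
No constant or linear terms (consistent with a singular point). Quadratic part: v**2. Cubic part: u**3 + 2*u**2*v - 2*v**3.
The quadratic part v**2 is a perfect square, so there is a single (double) tangent line v = 0, i.e. y = 3. Restricting the cubic part to that line (v = 0) leaves u**3 ≠ 0, so f is not divisible by v and the branch is v² ≈ -u**3 to lowest order — this is a cusp.
Classification: cusp.


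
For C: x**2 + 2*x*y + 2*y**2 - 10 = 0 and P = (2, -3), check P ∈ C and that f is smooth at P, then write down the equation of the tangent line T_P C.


Tangent line at P: -2*x - 8*y - 20 = 0.

Step 1: f(2, -3) = 0, so P lies on C.
Step 2: partial derivatives
  f_x(x, y) = 2*x + 2*y, f_y(x, y) = 2*x + 4*y.
  f_x(P) = -2, f_y(P) = -8 (gradient nonzero, so P is smooth).
Step 3: tangent line at P: -2·(x − 2) + -8·(y − -3) = 0.
Expanding: -2*x - 8*y - 20 = 0.


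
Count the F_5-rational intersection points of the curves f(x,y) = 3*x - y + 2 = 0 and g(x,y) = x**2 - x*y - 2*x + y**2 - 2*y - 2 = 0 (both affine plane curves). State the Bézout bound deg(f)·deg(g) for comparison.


Common zeros: {(2, 3)}; count = 1; Bézout bound = 2.

deg(f) = 1, deg(g) = 2, so Bézout bound = 2.
Scan x ∈ F_5. For each x, list the y ∈ F_5 with f(x, y) ≡ 0 and those with g(x, y) ≡ 0 (mod 5); the common zeros in that column are the intersection.
  x = 0: f ≡ 0 at y ∈ {2}; g ≡ 0 at y ∈ ∅; common: ∅.
  x = 1: f ≡ 0 at y ∈ {0}; g ≡ 0 at y ∈ {1, 2}; common: ∅.
  x = 2: f ≡ 0 at y ∈ {3}; g ≡ 0 at y ∈ {1, 3}; common: {3}.
  x = 3: f ≡ 0 at y ∈ {1}; g ≡ 0 at y ∈ {2, 3}; common: ∅.
  x = 4: f ≡ 0 at y ∈ {4}; g ≡ 0 at y ∈ ∅; common: ∅.
Collecting: common zeros = {(2, 3)}, so the count is 1.
Comparison with the Bézout bound: 1 ≤ 2 = deg(f)·deg(g), as expected for curves with no common component (the affine F_5-count falls short of the bound because intersections may lie at infinity, over extension fields, or carry multiplicity).


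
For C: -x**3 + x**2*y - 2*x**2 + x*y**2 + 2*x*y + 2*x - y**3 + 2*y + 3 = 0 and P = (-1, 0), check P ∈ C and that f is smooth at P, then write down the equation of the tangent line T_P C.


Tangent line at P: 3*x + y + 3 = 0.

Step 1: f(-1, 0) = 0, so P lies on C.
Step 2: partial derivatives
  f_x(x, y) = -3*x**2 + 2*x*y - 4*x + y**2 + 2*y + 2, f_y(x, y) = x**2 + 2*x*y + 2*x - 3*y**2 + 2.
  f_x(P) = 3, f_y(P) = 1 (gradient nonzero, so P is smooth).
Step 3: tangent line at P: 3·(x − -1) + 1·(y − 0) = 0.
Expanding: 3*x + y + 3 = 0.


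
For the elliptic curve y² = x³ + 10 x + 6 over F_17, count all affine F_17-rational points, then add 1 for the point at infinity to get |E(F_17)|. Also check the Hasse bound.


Affine points = {(1, 0), (2, 0), (4, 5), (4, 12), (9, 3), (9, 14), (10, 1), (10, 16), (11, 6), (11, 11), (12, 1), (12, 16), (13, 2), (13, 15), (14, 0)}; affine count = 15; |E(F_17)| = 16.

Discriminant check: Δ ∝ 4a³ + 27b² = 4·10³ + 27·6² = 4·1000 + 27·36 ≡ 8 (mod 17). Nonzero ⇒ E is nonsingular.
For each x ∈ F_17, compute rhs = x³ + 10·x + 6 mod 17, then count y ∈ F_17 with y² ≡ rhs.
  x = 0: rhs = 6, matching y values: none (0 points).
  x = 1: rhs = 0, matching y values: 0 (1 points).
  x = 2: rhs = 0, matching y values: 0 (1 points).
  x = 3: rhs = 12, matching y values: none (0 points).
  x = 4: rhs = 8, matching y values: 5, 12 (2 points).
  x = 5: rhs = 11, matching y values: none (0 points).
  x = 6: rhs = 10, matching y values: none (0 points).
  x = 7: rhs = 11, matching y values: none (0 points).
  x = 8: rhs = 3, matching y values: none (0 points).
  x = 9: rhs = 9, matching y values: 3, 14 (2 points).
  x = 10: rhs = 1, matching y values: 1, 16 (2 points).
  x = 11: rhs = 2, matching y values: 6, 11 (2 points).
  x = 12: rhs = 1, matching y values: 1, 16 (2 points).
  x = 13: rhs = 4, matching y values: 2, 15 (2 points).
  x = 14: rhs = 0, matching y values: 0 (1 points).
  x = 15: rhs = 12, matching y values: none (0 points).
  x = 16: rhs = 12, matching y values: none (0 points).
Total affine count: 15.
Full point count |E(F_17)| = 15 + 1 = 16.
Hasse bound: |16 − (17+1)| = |-2| = 2 ≤ 2√17 ≈ 8.2462 ✓.


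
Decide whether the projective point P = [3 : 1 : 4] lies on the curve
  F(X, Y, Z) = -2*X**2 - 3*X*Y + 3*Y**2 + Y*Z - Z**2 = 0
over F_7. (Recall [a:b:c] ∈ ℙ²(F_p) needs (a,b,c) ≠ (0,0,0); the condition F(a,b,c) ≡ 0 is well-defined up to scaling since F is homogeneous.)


F(3,1,4) ≡ 6 (mod 7); P is NOT on the curve.

Evaluate F(3, 1, 4) term-by-term (mod 7).
  -2*X**2 ↦ -2·9·1·1 = -18
  -3*X*Y ↦ -3·3·1·1 = -9
  3*Y**2 ↦ 3·1·1·1 = 3
  Y*Z ↦ 1·1·1·4 = 4
  -Z**2 ↦ -1·1·1·16 = -16
Sum: F(3, 1, 4) = (-18) + (-9) + (3) + (4) + (-16) = -36.
Reducing mod 7: -36 ≡ 6 (mod 7).
Since F(a, b, c) ≡ 6 ≠ 0 (mod 7), P does NOT lie on the curve.


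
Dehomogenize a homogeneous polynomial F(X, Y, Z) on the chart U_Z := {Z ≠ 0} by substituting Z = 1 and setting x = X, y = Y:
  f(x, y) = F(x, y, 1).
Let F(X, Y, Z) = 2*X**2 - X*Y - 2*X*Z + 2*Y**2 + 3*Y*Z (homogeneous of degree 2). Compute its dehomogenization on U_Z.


f(x, y) = 2*x**2 - x*y - 2*x + 2*y**2 + 3*y

On U_Z we set Z = 1. Each monomial c·X^i·Y^j·Z^k in F becomes c·x^i·y^j·1^k = c·x^i·y^j.
Substituting Z = 1: F(X, Y, 1) = 2*x**2 - x*y - 2*x + 2*y**2 + 3*y.
Note: deg(f) ≤ deg(F) = 2; strict inequality happens when F is divisible by Z (lost terms).


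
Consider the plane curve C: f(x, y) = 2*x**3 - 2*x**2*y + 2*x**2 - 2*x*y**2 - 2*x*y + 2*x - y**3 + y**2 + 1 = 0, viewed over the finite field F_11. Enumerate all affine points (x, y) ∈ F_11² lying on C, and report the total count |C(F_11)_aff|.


Affine F_11-points: {(0, 5), (1, 10), (2, 5), (3, 10), (4, 1), (4, 6), (4, 8), (5, 10), (6, 0), (6, 2), (6, 9), (7, 3), (7, 8), (7, 9), (8, 6), (9, 0), (9, 1), (9, 4)}; count = 18.

For each of the 121 pairs (x, y) ∈ F_11², evaluate f(x, y) mod 11. Record the zeros.
  x = 0: [0↦1, 1↦1, 2↦8, 3↦5, 4↦8, 5↦0, 6↦8, 7↦4, 8↦4, 9↦2, 10↦3]  zeros at y ∈ {5}
  x = 1: [0↦7, 1↦1, 2↦9, 3↦3, 4↦10, 5↦2, 6↦6, 7↦5, 8↦4, 9↦8, 10↦0]  zeros at y ∈ {10}
  x = 2: [0↦7, 1↦2, 2↦7, 3↦5, 4↦1, 5↦0, 6↦7, 7↦5, 8↦10, 9↦5, 10↦6]  zeros at y ∈ {5}
  x = 3: [0↦2, 1↦5, 2↦3, 3↦1, 4↦4, 5↦6, 6↦1, 7↦5, 8↦1, 9↦5, 10↦0]  zeros at y ∈ {10}
  x = 4: [0↦4, 1↦0, 2↦9, 3↦3, 4↦9, 5↦10, 6↦0, 7↦6, 8↦0, 9↦9, 10↦5]  zeros at y ∈ {1, 6, 8}
  x = 5: [0↦3, 1↦10, 2↦4, 3↦1, 4↦6, 5↦2, 6↦5, 7↦9, 8↦8, 9↦7, 10↦0]  zeros at y ∈ {10}
  x = 6: [0↦0, 1↦3, 2↦0, 3↦7, 4↦7, 5↦5, 6↦6, 7↦4, 8↦4, 9↦0, 10↦8]  zeros at y ∈ {0, 2, 9}
  x = 7: [0↦7, 1↦2, 2↦9, 3↦0, 4↦2, 5↦9, 6↦4, 7↦3, 8↦0, 9↦0, 10↦8]  zeros at y ∈ {3, 8, 9}
  x = 8: [0↦3, 1↦8, 2↦10, 3↦3, 4↦3, 5↦4, 6↦0, 7↦7, 8↦8, 9↦8, 10↦1]  zeros at y ∈ {6}
  x = 9: [0↦0, 1↦0, 2↦4, 3↦6, 4↦0, 5↦2, 6↦6, 7↦6, 8↦7, 9↦3, 10↦10]  zeros at y ∈ {0, 1, 4}
  x = 10: [0↦10, 1↦1, 2↦3, 3↦10, 4↦5, 5↦4, 6↦1, 7↦1, 8↦9, 9↦8, 10↦3]  zeros at y ∈ ∅
Collecting zeros: affine points = {(0, 5), (1, 10), (2, 5), (3, 10), (4, 1), (4, 6), (4, 8), (5, 10), (6, 0), (6, 2), (6, 9), (7, 3), (7, 8), (7, 9), (8, 6), (9, 0), (9, 1), (9, 4)}.
Total count |C(F_11)_aff| = 18.


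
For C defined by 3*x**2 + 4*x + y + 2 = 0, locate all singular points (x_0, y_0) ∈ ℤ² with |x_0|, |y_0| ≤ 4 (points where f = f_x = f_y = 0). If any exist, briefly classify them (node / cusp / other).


No singular points in the scanned grid; C is smooth there.

Compute partial derivatives:
  f_x = 6*x + 4.
  f_y = 1.
f_y = 1 is a nonzero constant, so f_y never vanishes: no point (x, y) can satisfy f = f_x = f_y = 0. In particular no (x, y) ∈ {−4, ..., 4}² is singular; the curve is smooth.


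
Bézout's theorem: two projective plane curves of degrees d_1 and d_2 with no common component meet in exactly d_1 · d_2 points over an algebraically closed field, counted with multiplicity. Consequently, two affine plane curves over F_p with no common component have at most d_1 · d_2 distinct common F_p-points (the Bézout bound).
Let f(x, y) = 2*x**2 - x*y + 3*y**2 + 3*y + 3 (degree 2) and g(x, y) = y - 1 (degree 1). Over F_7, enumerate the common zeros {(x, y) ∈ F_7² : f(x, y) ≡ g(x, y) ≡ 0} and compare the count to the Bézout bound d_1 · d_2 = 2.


Common zeros: ∅; count = 0; Bézout bound = 2.

deg(f) = 2, deg(g) = 1, so Bézout bound = 2.
Scan x ∈ F_7. For each x, list the y ∈ F_7 with f(x, y) ≡ 0 and those with g(x, y) ≡ 0 (mod 7); the common zeros in that column are the intersection.
  x = 0: f ≡ 0 at y ∈ {2, 4}; g ≡ 0 at y ∈ {1}; common: ∅.
  x = 1: f ≡ 0 at y ∈ {2}; g ≡ 0 at y ∈ {1}; common: ∅.
  x = 2: f ≡ 0 at y ∈ {4, 5}; g ≡ 0 at y ∈ {1}; common: ∅.
  x = 3: f ≡ 0 at y ∈ {0}; g ≡ 0 at y ∈ {1}; common: ∅.
  x = 4: f ≡ 0 at y ∈ {0, 5}; g ≡ 0 at y ∈ {1}; common: ∅.
  x = 5: f ≡ 0 at y ∈ ∅; g ≡ 0 at y ∈ {1}; common: ∅.
  x = 6: f ≡ 0 at y ∈ ∅; g ≡ 0 at y ∈ {1}; common: ∅.
Collecting: common zeros = ∅, so the count is 0.
Comparison with the Bézout bound: 0 ≤ 2 = deg(f)·deg(g), as expected for curves with no common component (the affine F_7-count falls short of the bound because intersections may lie at infinity, over extension fields, or carry multiplicity).


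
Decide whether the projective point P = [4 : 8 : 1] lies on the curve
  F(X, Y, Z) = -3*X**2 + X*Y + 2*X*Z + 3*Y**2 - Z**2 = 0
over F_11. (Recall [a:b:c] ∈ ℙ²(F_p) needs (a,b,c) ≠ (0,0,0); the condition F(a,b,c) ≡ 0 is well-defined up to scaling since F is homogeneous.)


F(4,8,1) ≡ 7 (mod 11); P is NOT on the curve.

Evaluate F(4, 8, 1) term-by-term (mod 11).
  -3*X**2 ↦ -3·16·1·1 = -48
  X*Y ↦ 1·4·8·1 = 32
  2*X*Z ↦ 2·4·1·1 = 8
  3*Y**2 ↦ 3·1·64·1 = 192
  -Z**2 ↦ -1·1·1·1 = -1
Sum: F(4, 8, 1) = (-48) + (32) + (8) + (192) + (-1) = 183.
Reducing mod 11: 183 ≡ 7 (mod 11).
Since F(a, b, c) ≡ 7 ≠ 0 (mod 11), P does NOT lie on the curve.


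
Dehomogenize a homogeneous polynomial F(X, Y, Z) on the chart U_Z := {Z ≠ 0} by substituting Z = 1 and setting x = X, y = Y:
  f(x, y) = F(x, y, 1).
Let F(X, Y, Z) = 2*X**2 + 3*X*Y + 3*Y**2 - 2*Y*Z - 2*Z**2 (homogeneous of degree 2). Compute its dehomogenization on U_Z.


f(x, y) = 2*x**2 + 3*x*y + 3*y**2 - 2*y - 2

On U_Z we set Z = 1. Each monomial c·X^i·Y^j·Z^k in F becomes c·x^i·y^j·1^k = c·x^i·y^j.
Substituting Z = 1: F(X, Y, 1) = 2*x**2 + 3*x*y + 3*y**2 - 2*y - 2.
Note: deg(f) ≤ deg(F) = 2; strict inequality happens when F is divisible by Z (lost terms).


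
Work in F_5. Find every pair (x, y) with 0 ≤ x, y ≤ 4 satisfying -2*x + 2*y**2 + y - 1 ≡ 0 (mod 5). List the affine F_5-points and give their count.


Affine F_5-points: {(0, 3), (0, 4), (1, 1), (2, 0), (2, 2)}; count = 5.

For each of the 25 pairs (x, y) ∈ F_5², evaluate f(x, y) mod 5. Record the zeros.
  x = 0: [0↦4, 1↦2, 2↦4, 3↦0, 4↦0]  zeros at y ∈ {3, 4}
  x = 1: [0↦2, 1↦0, 2↦2, 3↦3, 4↦3]  zeros at y ∈ {1}
  x = 2: [0↦0, 1↦3, 2↦0, 3↦1, 4↦1]  zeros at y ∈ {0, 2}
  x = 3: [0↦3, 1↦1, 2↦3, 3↦4, 4↦4]  zeros at y ∈ ∅
  x = 4: [0↦1, 1↦4, 2↦1, 3↦2, 4↦2]  zeros at y ∈ ∅
Collecting zeros: affine points = {(0, 3), (0, 4), (1, 1), (2, 0), (2, 2)}.
Total count |C(F_5)_aff| = 5.


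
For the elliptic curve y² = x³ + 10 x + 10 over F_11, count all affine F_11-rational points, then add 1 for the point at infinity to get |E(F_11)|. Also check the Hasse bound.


Affine points = {(2, 4), (2, 7), (3, 1), (3, 10), (4, 2), (4, 9), (5, 3), (5, 8), (6, 0), (7, 4), (7, 7), (9, 2), (9, 9)}; affine count = 13; |E(F_11)| = 14.

Discriminant check: Δ ∝ 4a³ + 27b² = 4·10³ + 27·10² = 4·1000 + 27·100 ≡ 1 (mod 11). Nonzero ⇒ E is nonsingular.
For each x ∈ F_11, compute rhs = x³ + 10·x + 10 mod 11, then count y ∈ F_11 with y² ≡ rhs.
  x = 0: rhs = 10, matching y values: none (0 points).
  x = 1: rhs = 10, matching y values: none (0 points).
  x = 2: rhs = 5, matching y values: 4, 7 (2 points).
  x = 3: rhs = 1, matching y values: 1, 10 (2 points).
  x = 4: rhs = 4, matching y values: 2, 9 (2 points).
  x = 5: rhs = 9, matching y values: 3, 8 (2 points).
  x = 6: rhs = 0, matching y values: 0 (1 points).
  x = 7: rhs = 5, matching y values: 4, 7 (2 points).
  x = 8: rhs = 8, matching y values: none (0 points).
  x = 9: rhs = 4, matching y values: 2, 9 (2 points).
  x = 10: rhs = 10, matching y values: none (0 points).
Total affine count: 13.
Full point count |E(F_11)| = 13 + 1 = 14.
Hasse bound: |14 − (11+1)| = |2| = 2 ≤ 2√11 ≈ 6.6332 ✓.


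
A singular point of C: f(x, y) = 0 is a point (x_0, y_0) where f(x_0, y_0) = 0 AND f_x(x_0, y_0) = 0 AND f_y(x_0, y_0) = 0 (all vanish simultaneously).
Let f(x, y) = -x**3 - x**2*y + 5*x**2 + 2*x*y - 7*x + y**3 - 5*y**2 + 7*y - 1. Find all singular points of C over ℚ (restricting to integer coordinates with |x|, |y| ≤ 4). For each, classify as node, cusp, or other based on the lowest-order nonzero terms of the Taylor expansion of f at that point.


Singular points: {(1, 2)}; classification: cusp.

Compute partial derivatives:
  f_x = -3*x**2 - 2*x*y + 10*x + 2*y - 7.
  f_y = -x**2 + 2*x + 3*y**2 - 10*y + 7.
Scan x_0 ∈ {−4, ..., 4}. For each x_0, f_y(x_0, y) is a polynomial in y; find its integer roots y ∈ {−4, ..., 4}, then test f_x and f at those candidates.
  x = -4: f_y(-4, y) = 3*y**2 - 10*y - 17; no integer root y with |y| ≤ 4.
  x = -3: f_y(-3, y) = 3*y**2 - 10*y - 8; vanishes at y ∈ {4}. (-3, 4): f_x = -32 ≠ 0.
  x = -2: f_y(-2, y) = 3*y**2 - 10*y - 1; no integer root y with |y| ≤ 4.
  x = -1: f_y(-1, y) = 3*y**2 - 10*y + 4; no integer root y with |y| ≤ 4.
  x = 0: f_y(0, y) = 3*y**2 - 10*y + 7; vanishes at y ∈ {1}. (0, 1): f_x = -5 ≠ 0.
  x = 1: f_y(1, y) = 3*y**2 - 10*y + 8; vanishes at y ∈ {2}. (1, 2): f_x = 0, f = 0 — SINGULAR.
  x = 2: f_y(2, y) = 3*y**2 - 10*y + 7; vanishes at y ∈ {1}. (2, 1): f_x = -1 ≠ 0.
  x = 3: f_y(3, y) = 3*y**2 - 10*y + 4; no integer root y with |y| ≤ 4.
  x = 4: f_y(4, y) = 3*y**2 - 10*y - 1; no integer root y with |y| ≤ 4.
Only singular point on the grid: (1, 2).
Classify: substitute x = 1 + u, y = 2 + v and expand: f = -u**3 - u**2*v + v**3 + v**2.
No constant or linear terms (consistent with a singular point). Quadratic part: v**2. Cubic part: -u**3 - u**2*v + v**3.
The quadratic part v**2 is a perfect square, so there is a single (double) tangent line v = 0, i.e. y = 2. Restricting the cubic part to that line (v = 0) leaves -u**3 ≠ 0, so f is not divisible by v and the branch is v² ≈ u**3 to lowest order — this is a cusp.
Classification: cusp.


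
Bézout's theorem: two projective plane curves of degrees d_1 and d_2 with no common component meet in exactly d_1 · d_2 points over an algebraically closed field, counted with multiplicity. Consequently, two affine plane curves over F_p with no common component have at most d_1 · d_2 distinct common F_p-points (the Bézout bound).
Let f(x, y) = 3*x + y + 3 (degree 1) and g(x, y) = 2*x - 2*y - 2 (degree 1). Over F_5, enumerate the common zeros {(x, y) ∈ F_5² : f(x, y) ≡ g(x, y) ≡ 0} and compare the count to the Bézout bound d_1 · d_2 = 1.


Common zeros: {(2, 1)}; count = 1; Bézout bound = 1.

deg(f) = 1, deg(g) = 1, so Bézout bound = 1.
Scan x ∈ F_5. For each x, list the y ∈ F_5 with f(x, y) ≡ 0 and those with g(x, y) ≡ 0 (mod 5); the common zeros in that column are the intersection.
  x = 0: f ≡ 0 at y ∈ {2}; g ≡ 0 at y ∈ {4}; common: ∅.
  x = 1: f ≡ 0 at y ∈ {4}; g ≡ 0 at y ∈ {0}; common: ∅.
  x = 2: f ≡ 0 at y ∈ {1}; g ≡ 0 at y ∈ {1}; common: {1}.
  x = 3: f ≡ 0 at y ∈ {3}; g ≡ 0 at y ∈ {2}; common: ∅.
  x = 4: f ≡ 0 at y ∈ {0}; g ≡ 0 at y ∈ {3}; common: ∅.
Collecting: common zeros = {(2, 1)}, so the count is 1.
Comparison with the Bézout bound: 1 ≤ 1 = deg(f)·deg(g), as expected for curves with no common component (the bound is attained).


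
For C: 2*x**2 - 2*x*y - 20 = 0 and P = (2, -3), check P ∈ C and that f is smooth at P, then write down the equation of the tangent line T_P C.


Tangent line at P: 14*x - 4*y - 40 = 0.

Step 1: f(2, -3) = 0, so P lies on C.
Step 2: partial derivatives
  f_x(x, y) = 4*x - 2*y, f_y(x, y) = -2*x.
  f_x(P) = 14, f_y(P) = -4 (gradient nonzero, so P is smooth).
Step 3: tangent line at P: 14·(x − 2) + -4·(y − -3) = 0.
Expanding: 14*x - 4*y - 40 = 0.


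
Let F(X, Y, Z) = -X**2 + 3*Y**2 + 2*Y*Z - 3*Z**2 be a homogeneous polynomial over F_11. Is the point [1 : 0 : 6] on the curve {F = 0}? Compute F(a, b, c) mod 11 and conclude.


F(1,0,6) ≡ 1 (mod 11); P is NOT on the curve.

Evaluate F(1, 0, 6) term-by-term (mod 11).
  -X**2 ↦ -1·1·1·1 = -1
  3*Y**2 ↦ 3·1·0·1 = 0
  2*Y*Z ↦ 2·1·0·6 = 0
  -3*Z**2 ↦ -3·1·1·36 = -108
Sum: F(1, 0, 6) = (-1) + (0) + (0) + (-108) = -109.
Reducing mod 11: -109 ≡ 1 (mod 11).
Since F(a, b, c) ≡ 1 ≠ 0 (mod 11), P does NOT lie on the curve.


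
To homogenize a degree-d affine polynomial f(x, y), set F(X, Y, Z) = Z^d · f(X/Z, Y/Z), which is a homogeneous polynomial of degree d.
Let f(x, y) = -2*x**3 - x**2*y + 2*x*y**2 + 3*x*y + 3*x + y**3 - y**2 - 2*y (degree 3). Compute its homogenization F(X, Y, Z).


F(X, Y, Z) = -2*X**3 - X**2*Y + 2*X*Y**2 + 3*X*Y*Z + 3*X*Z**2 + Y**3 - Y**2*Z - 2*Y*Z**2

deg(f) = 3.
Substitute x = X/Z, y = Y/Z into f, then multiply by Z^3.
  monomial -2·x^3·y^0 ↦ -2·X^3·Y^0·Z^0.
  monomial -1·x^2·y^1 ↦ -1·X^2·Y^1·Z^0.
  monomial 2·x^1·y^2 ↦ 2·X^1·Y^2·Z^0.
  monomial 3·x^1·y^1 ↦ 3·X^1·Y^1·Z^1.
  monomial 3·x^1·y^0 ↦ 3·X^1·Y^0·Z^2.
  monomial 1·x^0·y^3 ↦ 1·X^0·Y^3·Z^0.
  monomial -1·x^0·y^2 ↦ -1·X^0·Y^2·Z^1.
  monomial -2·x^0·y^1 ↦ -2·X^0·Y^1·Z^2.
Collecting: F(X, Y, Z) = -2*X**3 - X**2*Y + 2*X*Y**2 + 3*X*Y*Z + 3*X*Z**2 + Y**3 - Y**2*Z - 2*Y*Z**2.


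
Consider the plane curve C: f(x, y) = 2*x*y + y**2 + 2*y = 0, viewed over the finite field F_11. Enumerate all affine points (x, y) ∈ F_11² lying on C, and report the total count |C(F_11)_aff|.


Affine F_11-points: {(0, 0), (0, 9), (1, 0), (1, 7), (2, 0), (2, 5), (3, 0), (3, 3), (4, 0), (4, 1), (5, 0), (5, 10), (6, 0), (6, 8), (7, 0), (7, 6), (8, 0), (8, 4), (9, 0), (9, 2), (10, 0)}; count = 21.

For each of the 121 pairs (x, y) ∈ F_11², evaluate f(x, y) mod 11. Record the zeros.
  x = 0: [0↦0, 1↦3, 2↦8, 3↦4, 4↦2, 5↦2, 6↦4, 7↦8, 8↦3, 9↦0, 10↦10]  zeros at y ∈ {0, 9}
  x = 1: [0↦0, 1↦5, 2↦1, 3↦10, 4↦10, 5↦1, 6↦5, 7↦0, 8↦8, 9↦7, 10↦8]  zeros at y ∈ {0, 7}
  x = 2: [0↦0, 1↦7, 2↦5, 3↦5, 4↦7, 5↦0, 6↦6, 7↦3, 8↦2, 9↦3, 10↦6]  zeros at y ∈ {0, 5}
  x = 3: [0↦0, 1↦9, 2↦9, 3↦0, 4↦4, 5↦10, 6↦7, 7↦6, 8↦7, 9↦10, 10↦4]  zeros at y ∈ {0, 3}
  x = 4: [0↦0, 1↦0, 2↦2, 3↦6, 4↦1, 5↦9, 6↦8, 7↦9, 8↦1, 9↦6, 10↦2]  zeros at y ∈ {0, 1}
  x = 5: [0↦0, 1↦2, 2↦6, 3↦1, 4↦9, 5↦8, 6↦9, 7↦1, 8↦6, 9↦2, 10↦0]  zeros at y ∈ {0, 10}
  x = 6: [0↦0, 1↦4, 2↦10, 3↦7, 4↦6, 5↦7, 6↦10, 7↦4, 8↦0, 9↦9, 10↦9]  zeros at y ∈ {0, 8}
  x = 7: [0↦0, 1↦6, 2↦3, 3↦2, 4↦3, 5↦6, 6↦0, 7↦7, 8↦5, 9↦5, 10↦7]  zeros at y ∈ {0, 6}
  x = 8: [0↦0, 1↦8, 2↦7, 3↦8, 4↦0, 5↦5, 6↦1, 7↦10, 8↦10, 9↦1, 10↦5]  zeros at y ∈ {0, 4}
  x = 9: [0↦0, 1↦10, 2↦0, 3↦3, 4↦8, 5↦4, 6↦2, 7↦2, 8↦4, 9↦8, 10↦3]  zeros at y ∈ {0, 2}
  x = 10: [0↦0, 1↦1, 2↦4, 3↦9, 4↦5, 5↦3, 6↦3, 7↦5, 8↦9, 9↦4, 10↦1]  zeros at y ∈ {0}
Collecting zeros: affine points = {(0, 0), (0, 9), (1, 0), (1, 7), (2, 0), (2, 5), (3, 0), (3, 3), (4, 0), (4, 1), (5, 0), (5, 10), (6, 0), (6, 8), (7, 0), (7, 6), (8, 0), (8, 4), (9, 0), (9, 2), (10, 0)}.
Total count |C(F_11)_aff| = 21.


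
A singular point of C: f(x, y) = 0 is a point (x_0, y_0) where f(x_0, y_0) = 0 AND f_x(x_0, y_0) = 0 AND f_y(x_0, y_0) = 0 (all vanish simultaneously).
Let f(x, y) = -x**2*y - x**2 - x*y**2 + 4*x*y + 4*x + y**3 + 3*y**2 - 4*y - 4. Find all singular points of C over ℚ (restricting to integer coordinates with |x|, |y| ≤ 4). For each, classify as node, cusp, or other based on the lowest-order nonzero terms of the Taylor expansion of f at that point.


Singular points: {(2, 0)}; classification: node.

Compute partial derivatives:
  f_x = -2*x*y - 2*x - y**2 + 4*y + 4.
  f_y = -x**2 - 2*x*y + 4*x + 3*y**2 + 6*y - 4.
Scan x_0 ∈ {−4, ..., 4}. For each x_0, f_y(x_0, y) is a polynomial in y; find its integer roots y ∈ {−4, ..., 4}, then test f_x and f at those candidates.
  x = -4: f_y(-4, y) = 3*y**2 + 14*y - 36; no integer root y with |y| ≤ 4.
  x = -3: f_y(-3, y) = 3*y**2 + 12*y - 25; no integer root y with |y| ≤ 4.
  x = -2: f_y(-2, y) = 3*y**2 + 10*y - 16; no integer root y with |y| ≤ 4.
  x = -1: f_y(-1, y) = 3*y**2 + 8*y - 9; no integer root y with |y| ≤ 4.
  x = 0: f_y(0, y) = 3*y**2 + 6*y - 4; no integer root y with |y| ≤ 4.
  x = 1: f_y(1, y) = 3*y**2 + 4*y - 1; no integer root y with |y| ≤ 4.
  x = 2: f_y(2, y) = 3*y**2 + 2*y; vanishes at y ∈ {0}. (2, 0): f_x = 0, f = 0 — SINGULAR.
  x = 3: f_y(3, y) = 3*y**2 - 1; no integer root y with |y| ≤ 4.
  x = 4: f_y(4, y) = 3*y**2 - 2*y - 4; no integer root y with |y| ≤ 4.
Only singular point on the grid: (2, 0).
Classify: substitute x = 2 + u, y = 0 + v and expand: f = -u**2*v - u**2 - u*v**2 + v**3 + v**2.
No constant or linear terms (consistent with a singular point). Quadratic part: -u**2 + v**2. Cubic part: -u**2*v - u*v**2 + v**3.
The quadratic part v**2 - u**2 = (v − u)(v + u) splits into two distinct linear factors, so there are two distinct tangent lines y − 0 = ±(x − 2) — this is a node (ordinary double point).
Classification: node.


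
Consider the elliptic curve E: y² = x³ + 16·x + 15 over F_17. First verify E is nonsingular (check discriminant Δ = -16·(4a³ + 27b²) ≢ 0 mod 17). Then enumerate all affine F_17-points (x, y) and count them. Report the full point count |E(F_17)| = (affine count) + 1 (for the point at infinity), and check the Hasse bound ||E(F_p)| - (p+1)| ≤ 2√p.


Affine points = {(0, 7), (0, 10), (1, 7), (1, 10), (2, 2), (2, 15), (5, 4), (5, 13), (6, 2), (6, 15), (8, 3), (8, 14), (9, 2), (9, 15), (10, 6), (10, 11), (11, 3), (11, 14), (14, 5), (14, 12), (15, 3), (15, 14), (16, 7), (16, 10)}; affine count = 24; |E(F_17)| = 25.

Discriminant check: Δ ∝ 4a³ + 27b² = 4·16³ + 27·15² = 4·4096 + 27·225 ≡ 2 (mod 17). Nonzero ⇒ E is nonsingular.
For each x ∈ F_17, compute rhs = x³ + 16·x + 15 mod 17, then count y ∈ F_17 with y² ≡ rhs.
  x = 0: rhs = 15, matching y values: 7, 10 (2 points).
  x = 1: rhs = 15, matching y values: 7, 10 (2 points).
  x = 2: rhs = 4, matching y values: 2, 15 (2 points).
  x = 3: rhs = 5, matching y values: none (0 points).
  x = 4: rhs = 7, matching y values: none (0 points).
  x = 5: rhs = 16, matching y values: 4, 13 (2 points).
  x = 6: rhs = 4, matching y values: 2, 15 (2 points).
  x = 7: rhs = 11, matching y values: none (0 points).
  x = 8: rhs = 9, matching y values: 3, 14 (2 points).
  x = 9: rhs = 4, matching y values: 2, 15 (2 points).
  x = 10: rhs = 2, matching y values: 6, 11 (2 points).
  x = 11: rhs = 9, matching y values: 3, 14 (2 points).
  x = 12: rhs = 14, matching y values: none (0 points).
  x = 13: rhs = 6, matching y values: none (0 points).
  x = 14: rhs = 8, matching y values: 5, 12 (2 points).
  x = 15: rhs = 9, matching y values: 3, 14 (2 points).
  x = 16: rhs = 15, matching y values: 7, 10 (2 points).
Total affine count: 24.
Full point count |E(F_17)| = 24 + 1 = 25.
Hasse bound: |25 − (17+1)| = |7| = 7 ≤ 2√17 ≈ 8.2462 ✓.


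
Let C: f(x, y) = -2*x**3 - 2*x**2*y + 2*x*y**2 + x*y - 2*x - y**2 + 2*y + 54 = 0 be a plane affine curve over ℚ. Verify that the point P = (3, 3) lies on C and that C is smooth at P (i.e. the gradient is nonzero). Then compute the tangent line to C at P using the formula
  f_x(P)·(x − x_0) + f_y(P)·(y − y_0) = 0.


Tangent line at P: -71*x + 17*y + 162 = 0.

Step 1: f(3, 3) = 0, so P lies on C.
Step 2: partial derivatives
  f_x(x, y) = -6*x**2 - 4*x*y + 2*y**2 + y - 2, f_y(x, y) = -2*x**2 + 4*x*y + x - 2*y + 2.
  f_x(P) = -71, f_y(P) = 17 (gradient nonzero, so P is smooth).
Step 3: tangent line at P: -71·(x − 3) + 17·(y − 3) = 0.
Expanding: -71*x + 17*y + 162 = 0.


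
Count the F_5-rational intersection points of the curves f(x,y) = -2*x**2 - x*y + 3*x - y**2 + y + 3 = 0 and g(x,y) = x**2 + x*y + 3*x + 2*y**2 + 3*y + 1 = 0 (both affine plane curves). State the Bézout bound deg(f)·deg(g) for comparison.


Common zeros: {(1, 3), (3, 4)}; count = 2; Bézout bound = 4.

deg(f) = 2, deg(g) = 2, so Bézout bound = 4.
Scan x ∈ F_5. For each x, list the y ∈ F_5 with f(x, y) ≡ 0 and those with g(x, y) ≡ 0 (mod 5); the common zeros in that column are the intersection.
  x = 0: f ≡ 0 at y ∈ ∅; g ≡ 0 at y ∈ {2, 4}; common: ∅.
  x = 1: f ≡ 0 at y ∈ {2, 3}; g ≡ 0 at y ∈ {0, 3}; common: {3}.
  x = 2: f ≡ 0 at y ∈ {2}; g ≡ 0 at y ∈ ∅; common: ∅.
  x = 3: f ≡ 0 at y ∈ {4}; g ≡ 0 at y ∈ {3, 4}; common: {4}.
  x = 4: f ≡ 0 at y ∈ {3, 4}; g ≡ 0 at y ∈ ∅; common: ∅.
Collecting: common zeros = {(1, 3), (3, 4)}, so the count is 2.
Comparison with the Bézout bound: 2 ≤ 4 = deg(f)·deg(g), as expected for curves with no common component (the affine F_5-count falls short of the bound because intersections may lie at infinity, over extension fields, or carry multiplicity).


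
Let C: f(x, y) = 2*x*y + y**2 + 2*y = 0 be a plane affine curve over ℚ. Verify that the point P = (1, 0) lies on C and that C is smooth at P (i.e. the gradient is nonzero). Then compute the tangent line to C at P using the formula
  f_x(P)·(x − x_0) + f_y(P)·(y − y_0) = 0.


Tangent line at P: 4*y = 0.

Step 1: f(1, 0) = 0, so P lies on C.
Step 2: partial derivatives
  f_x(x, y) = 2*y, f_y(x, y) = 2*x + 2*y + 2.
  f_x(P) = 0, f_y(P) = 4 (gradient nonzero, so P is smooth).
Step 3: tangent line at P: 0·(x − 1) + 4·(y − 0) = 0.
Expanding: 4*y = 0.


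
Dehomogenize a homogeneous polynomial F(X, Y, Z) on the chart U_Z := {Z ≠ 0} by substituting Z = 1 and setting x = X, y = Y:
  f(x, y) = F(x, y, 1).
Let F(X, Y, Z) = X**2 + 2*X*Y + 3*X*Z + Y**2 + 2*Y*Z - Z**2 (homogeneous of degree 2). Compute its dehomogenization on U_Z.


f(x, y) = x**2 + 2*x*y + 3*x + y**2 + 2*y - 1

On U_Z we set Z = 1. Each monomial c·X^i·Y^j·Z^k in F becomes c·x^i·y^j·1^k = c·x^i·y^j.
Substituting Z = 1: F(X, Y, 1) = x**2 + 2*x*y + 3*x + y**2 + 2*y - 1.
Note: deg(f) ≤ deg(F) = 2; strict inequality happens when F is divisible by Z (lost terms).


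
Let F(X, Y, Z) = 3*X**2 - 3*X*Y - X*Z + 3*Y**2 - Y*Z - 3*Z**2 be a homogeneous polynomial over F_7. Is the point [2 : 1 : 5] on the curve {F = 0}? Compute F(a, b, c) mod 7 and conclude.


F(2,1,5) ≡ 3 (mod 7); P is NOT on the curve.

Evaluate F(2, 1, 5) term-by-term (mod 7).
  3*X**2 ↦ 3·4·1·1 = 12
  -3*X*Y ↦ -3·2·1·1 = -6
  -X*Z ↦ -1·2·1·5 = -10
  3*Y**2 ↦ 3·1·1·1 = 3
  -Y*Z ↦ -1·1·1·5 = -5
  -3*Z**2 ↦ -3·1·1·25 = -75
Sum: F(2, 1, 5) = (12) + (-6) + (-10) + (3) + (-5) + (-75) = -81.
Reducing mod 7: -81 ≡ 3 (mod 7).
Since F(a, b, c) ≡ 3 ≠ 0 (mod 7), P does NOT lie on the curve.


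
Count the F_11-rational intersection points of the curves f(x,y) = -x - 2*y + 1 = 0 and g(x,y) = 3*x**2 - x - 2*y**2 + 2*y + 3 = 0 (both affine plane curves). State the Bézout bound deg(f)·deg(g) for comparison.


Common zeros: ∅; count = 0; Bézout bound = 2.

deg(f) = 1, deg(g) = 2, so Bézout bound = 2.
Scan x ∈ F_11. For each x, list the y ∈ F_11 with f(x, y) ≡ 0 and those with g(x, y) ≡ 0 (mod 11); the common zeros in that column are the intersection.
  x = 0: f ≡ 0 at y ∈ {6}; g ≡ 0 at y ∈ ∅; common: ∅.
  x = 1: f ≡ 0 at y ∈ {0}; g ≡ 0 at y ∈ {6}; common: ∅.
  x = 2: f ≡ 0 at y ∈ {5}; g ≡ 0 at y ∈ {4, 8}; common: ∅.
  x = 3: f ≡ 0 at y ∈ {10}; g ≡ 0 at y ∈ {6}; common: ∅.
  x = 4: f ≡ 0 at y ∈ {4}; g ≡ 0 at y ∈ ∅; common: ∅.
  x = 5: f ≡ 0 at y ∈ {9}; g ≡ 0 at y ∈ {5, 7}; common: ∅.
  x = 6: f ≡ 0 at y ∈ {3}; g ≡ 0 at y ∈ ∅; common: ∅.
  x = 7: f ≡ 0 at y ∈ {8}; g ≡ 0 at y ∈ {0, 1}; common: ∅.
  x = 8: f ≡ 0 at y ∈ {2}; g ≡ 0 at y ∈ {0, 1}; common: ∅.
  x = 9: f ≡ 0 at y ∈ {7}; g ≡ 0 at y ∈ ∅; common: ∅.
  x = 10: f ≡ 0 at y ∈ {1}; g ≡ 0 at y ∈ {5, 7}; common: ∅.
Collecting: common zeros = ∅, so the count is 0.
Comparison with the Bézout bound: 0 ≤ 2 = deg(f)·deg(g), as expected for curves with no common component (the affine F_11-count falls short of the bound because intersections may lie at infinity, over extension fields, or carry multiplicity).
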